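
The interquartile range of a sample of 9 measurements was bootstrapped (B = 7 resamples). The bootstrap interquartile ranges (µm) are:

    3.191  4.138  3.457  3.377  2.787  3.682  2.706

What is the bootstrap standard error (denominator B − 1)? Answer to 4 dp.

Bootstrap SE is the standard deviation of the 7 replicate interquartile ranges.
Mean of replicates: (3.191 + 4.138 + 3.457 + 3.377 + 2.787 + 3.682 + 2.706) / 7 = 23.33800 / 7 = 3.33400
Sum of squared deviations: (−0.14300)² + (+0.80400)² + (+0.12300)² + (+0.04300)² + (−0.54700)² + (+0.34800)² + (−0.62800)² = 1.49854
Variance = 1.49854 / 6 = 0.24976
SE* = √0.24976

SE* = 0.4998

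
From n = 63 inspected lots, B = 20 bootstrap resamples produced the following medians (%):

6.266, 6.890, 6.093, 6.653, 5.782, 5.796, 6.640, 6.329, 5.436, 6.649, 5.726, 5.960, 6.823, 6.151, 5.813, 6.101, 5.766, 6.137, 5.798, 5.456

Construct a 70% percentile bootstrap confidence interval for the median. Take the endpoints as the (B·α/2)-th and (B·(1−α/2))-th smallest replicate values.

Sorted replicates: 5.436, 5.456, 5.726, 5.766, 5.782, 5.796, 5.798, 5.813, 5.960, 6.093, 6.101, 6.137, 6.151, 6.266, 6.329, 6.640, 6.649, 6.653, 6.823, 6.890
α = 0.30; lower rank = 20 × 0.150 = 3; upper rank = 20 × 0.850 = 17.
The 3rd smallest replicate is 5.726; the 17th is 6.649.

(5.726, 6.649)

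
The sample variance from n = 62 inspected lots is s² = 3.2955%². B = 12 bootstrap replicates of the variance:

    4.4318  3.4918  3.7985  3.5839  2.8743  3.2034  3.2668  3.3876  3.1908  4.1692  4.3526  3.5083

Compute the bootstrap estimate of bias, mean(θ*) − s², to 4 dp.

mean(θ*) = (4.4318 + 3.4918 + 3.7985 + 3.5839 + 2.8743 + 3.2034 + 3.2668 + 3.3876 + 3.1908 + 4.1692 + 4.3526 + 3.5083) / 12 = 3.60492
bias = 3.60492 − 3.2955

bias = +0.3094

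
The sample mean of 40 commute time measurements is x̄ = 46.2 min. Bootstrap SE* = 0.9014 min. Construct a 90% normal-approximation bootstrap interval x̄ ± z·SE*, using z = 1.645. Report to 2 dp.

(44.72, 47.68)

Margin = 1.645 × 0.9014 = 1.483
Interval: 46.2 ± 1.483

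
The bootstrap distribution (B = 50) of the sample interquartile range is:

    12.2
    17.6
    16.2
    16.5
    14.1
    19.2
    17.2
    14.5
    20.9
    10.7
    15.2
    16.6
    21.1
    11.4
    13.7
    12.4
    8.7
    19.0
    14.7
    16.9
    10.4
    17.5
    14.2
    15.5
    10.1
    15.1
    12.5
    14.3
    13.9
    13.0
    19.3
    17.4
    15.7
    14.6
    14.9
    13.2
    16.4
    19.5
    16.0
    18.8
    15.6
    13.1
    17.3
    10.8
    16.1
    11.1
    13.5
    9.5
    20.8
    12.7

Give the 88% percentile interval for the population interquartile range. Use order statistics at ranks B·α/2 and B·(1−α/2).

Sorted replicates: 8.7, 9.5, 10.1, 10.4, 10.7, 10.8, 11.1, 11.4, 12.2, 12.4, 12.5, 12.7, 13.0, 13.1, 13.2, 13.5, 13.7, 13.9, 14.1, 14.2, 14.3, 14.5, 14.6, 14.7, 14.9, 15.1, 15.2, 15.5, 15.6, 15.7, 16.0, 16.1, 16.2, 16.4, 16.5, 16.6, 16.9, 17.2, 17.3, 17.4, 17.5, 17.6, 18.8, 19.0, 19.2, 19.3, 19.5, 20.8, 20.9, 21.1
α = 0.12; lower rank = 50 × 0.060 = 3; upper rank = 50 × 0.940 = 47.
The 3rd smallest replicate is 10.1; the 47th is 19.5.

(10.1, 19.5)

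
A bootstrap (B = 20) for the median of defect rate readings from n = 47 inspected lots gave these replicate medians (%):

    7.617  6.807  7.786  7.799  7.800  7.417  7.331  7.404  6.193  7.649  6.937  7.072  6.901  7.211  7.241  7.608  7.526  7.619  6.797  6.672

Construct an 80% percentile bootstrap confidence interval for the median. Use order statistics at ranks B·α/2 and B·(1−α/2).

Sorted replicates: 6.193, 6.672, 6.797, 6.807, 6.901, 6.937, 7.072, 7.211, 7.241, 7.331, 7.404, 7.417, 7.526, 7.608, 7.617, 7.619, 7.649, 7.786, 7.799, 7.800
α = 0.20; lower rank = 20 × 0.100 = 2; upper rank = 20 × 0.900 = 18.
The 2nd smallest replicate is 6.672; the 18th is 7.786.

(6.672, 7.786)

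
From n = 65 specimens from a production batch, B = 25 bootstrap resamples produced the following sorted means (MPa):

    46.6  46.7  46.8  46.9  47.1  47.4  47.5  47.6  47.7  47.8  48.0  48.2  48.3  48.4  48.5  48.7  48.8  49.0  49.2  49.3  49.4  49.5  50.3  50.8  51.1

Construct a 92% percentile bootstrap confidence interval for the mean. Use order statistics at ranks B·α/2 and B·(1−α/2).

(46.6, 50.8)

α = 0.08; lower rank = 25 × 0.040 = 1; upper rank = 25 × 0.960 = 24.
The 1st smallest replicate is 46.6; the 24th is 50.8.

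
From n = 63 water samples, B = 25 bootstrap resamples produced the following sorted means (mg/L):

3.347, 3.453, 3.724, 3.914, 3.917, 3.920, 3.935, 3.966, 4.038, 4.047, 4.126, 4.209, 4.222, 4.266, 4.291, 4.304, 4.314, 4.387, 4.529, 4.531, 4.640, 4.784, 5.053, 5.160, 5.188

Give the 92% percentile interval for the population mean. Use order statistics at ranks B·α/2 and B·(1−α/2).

(3.347, 5.160)

α = 0.08; lower rank = 25 × 0.040 = 1; upper rank = 25 × 0.960 = 24.
The 1st smallest replicate is 3.347; the 24th is 5.160.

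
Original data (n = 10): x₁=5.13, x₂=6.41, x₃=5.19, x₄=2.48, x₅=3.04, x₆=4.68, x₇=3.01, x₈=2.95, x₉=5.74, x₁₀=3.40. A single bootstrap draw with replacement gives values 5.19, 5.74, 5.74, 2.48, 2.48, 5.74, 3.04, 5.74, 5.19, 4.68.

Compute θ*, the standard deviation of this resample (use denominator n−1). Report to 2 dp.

θ* = 1.39

Mean = 4.6020; sum of squared deviations = 17.3234
s² = 17.3234 / 9 = 1.9248
s = √1.9248 = 1.39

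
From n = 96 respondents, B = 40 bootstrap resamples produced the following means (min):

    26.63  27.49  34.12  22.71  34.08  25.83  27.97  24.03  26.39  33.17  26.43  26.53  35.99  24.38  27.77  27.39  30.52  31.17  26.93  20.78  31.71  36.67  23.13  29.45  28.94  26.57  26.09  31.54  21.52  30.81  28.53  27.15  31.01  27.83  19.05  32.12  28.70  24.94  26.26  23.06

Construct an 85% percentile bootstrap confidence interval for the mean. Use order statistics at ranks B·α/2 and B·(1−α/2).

(21.52, 34.08)

Sorted replicates: 19.05, 20.78, 21.52, 22.71, 23.06, 23.13, 24.03, 24.38, 24.94, 25.83, 26.09, 26.26, 26.39, 26.43, 26.53, 26.57, 26.63, 26.93, 27.15, 27.39, 27.49, 27.77, 27.83, 27.97, 28.53, 28.70, 28.94, 29.45, 30.52, 30.81, 31.01, 31.17, 31.54, 31.71, 32.12, 33.17, 34.08, 34.12, 35.99, 36.67
α = 0.15; lower rank = 40 × 0.075 = 3; upper rank = 40 × 0.925 = 37.
The 3rd smallest replicate is 21.52; the 37th is 34.08.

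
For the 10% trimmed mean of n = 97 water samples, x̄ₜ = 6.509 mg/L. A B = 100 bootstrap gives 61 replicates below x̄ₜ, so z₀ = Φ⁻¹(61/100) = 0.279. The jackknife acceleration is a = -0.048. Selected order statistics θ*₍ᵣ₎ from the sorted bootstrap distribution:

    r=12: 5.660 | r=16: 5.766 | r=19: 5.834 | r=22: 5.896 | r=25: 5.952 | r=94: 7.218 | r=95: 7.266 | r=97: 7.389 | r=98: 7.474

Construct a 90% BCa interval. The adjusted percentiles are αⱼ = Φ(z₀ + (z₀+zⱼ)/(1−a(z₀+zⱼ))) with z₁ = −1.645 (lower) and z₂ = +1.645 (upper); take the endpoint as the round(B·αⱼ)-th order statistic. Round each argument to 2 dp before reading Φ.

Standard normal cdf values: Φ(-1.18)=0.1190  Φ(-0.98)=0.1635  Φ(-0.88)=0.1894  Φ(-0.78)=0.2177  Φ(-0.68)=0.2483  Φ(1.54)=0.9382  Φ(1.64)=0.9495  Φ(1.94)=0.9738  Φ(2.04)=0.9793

Lower: z₀ + z₁ = 0.279 + (-1.645) = -1.366; 1 − a(z₀+z₁) = 1 − (-0.048)(-1.366) = 0.9344; argument = 0.279 + (-1.366)/0.9344 = -1.1829 → -1.18.
α₁ = Φ(-1.18) = 0.1190; rank = round(100 × 0.1190) = 12; θ*₍12₎ = 5.660.
Upper: z₀ + z₂ = 1.924; 1 − a(z₀+z₂) = 1.0924; argument = 2.0403 → 2.04; α₂ = 0.9793; rank = 98; θ*₍98₎ = 7.474.

(5.660, 7.474)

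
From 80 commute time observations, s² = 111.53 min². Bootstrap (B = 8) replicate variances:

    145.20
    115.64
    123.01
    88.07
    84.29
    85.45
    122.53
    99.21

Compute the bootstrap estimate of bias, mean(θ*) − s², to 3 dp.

bias = −3.605

mean(θ*) = (145.20 + 115.64 + 123.01 + 88.07 + 84.29 + 85.45 + 122.53 + 99.21) / 8 = 107.9250
bias = 107.9250 − 111.53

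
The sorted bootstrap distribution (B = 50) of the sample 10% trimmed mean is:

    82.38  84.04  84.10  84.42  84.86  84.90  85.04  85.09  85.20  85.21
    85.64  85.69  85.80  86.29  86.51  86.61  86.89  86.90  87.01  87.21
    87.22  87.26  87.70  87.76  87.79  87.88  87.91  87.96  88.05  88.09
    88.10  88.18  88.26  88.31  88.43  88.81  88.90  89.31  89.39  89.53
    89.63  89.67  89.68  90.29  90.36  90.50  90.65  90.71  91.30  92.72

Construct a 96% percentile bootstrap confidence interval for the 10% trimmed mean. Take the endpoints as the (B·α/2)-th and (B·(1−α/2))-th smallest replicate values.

α = 0.04; lower rank = 50 × 0.020 = 1; upper rank = 50 × 0.980 = 49.
The 1st smallest replicate is 82.38; the 49th is 91.30.

(82.38, 91.30)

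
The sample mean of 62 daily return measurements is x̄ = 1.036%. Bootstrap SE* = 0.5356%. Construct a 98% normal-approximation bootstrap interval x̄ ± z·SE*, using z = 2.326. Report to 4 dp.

(-0.2098, 2.2818)

Margin = 2.326 × 0.5356 = 1.24581
Interval: 1.036 ± 1.24581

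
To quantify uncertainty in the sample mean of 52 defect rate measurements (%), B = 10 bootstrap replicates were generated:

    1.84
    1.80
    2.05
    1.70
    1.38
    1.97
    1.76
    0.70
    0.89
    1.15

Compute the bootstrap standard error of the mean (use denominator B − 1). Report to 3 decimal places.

SE* = 0.469

Bootstrap SE is the standard deviation of the 10 replicate means.
Mean of replicates: (1.84 + 1.80 + 2.05 + 1.70 + 1.38 + 1.97 + 1.76 + 0.70 + 0.89 + 1.15) / 10 = 15.2400 / 10 = 1.5240
Sum of squared deviations: (+0.3160)² + (+0.2760)² + (+0.5260)² + (+0.1760)² + (−0.1440)² + (+0.4460)² + (+0.2360)² + (−0.8240)² + (−0.6340)² + (−0.3740)² = 1.9798
Variance = 1.9798 / 9 = 0.2200
SE* = √0.2200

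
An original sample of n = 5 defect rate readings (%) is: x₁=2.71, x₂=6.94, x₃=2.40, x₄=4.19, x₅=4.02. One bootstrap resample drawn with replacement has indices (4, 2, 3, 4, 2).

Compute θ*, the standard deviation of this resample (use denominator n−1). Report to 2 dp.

θ* = 1.97

Resample values: 4.19, 6.94, 2.40, 4.19, 6.94.
Mean = 4.9320; sum of squared deviations = 15.5763
s² = 15.5763 / 4 = 3.8941
s = √3.8941 = 1.97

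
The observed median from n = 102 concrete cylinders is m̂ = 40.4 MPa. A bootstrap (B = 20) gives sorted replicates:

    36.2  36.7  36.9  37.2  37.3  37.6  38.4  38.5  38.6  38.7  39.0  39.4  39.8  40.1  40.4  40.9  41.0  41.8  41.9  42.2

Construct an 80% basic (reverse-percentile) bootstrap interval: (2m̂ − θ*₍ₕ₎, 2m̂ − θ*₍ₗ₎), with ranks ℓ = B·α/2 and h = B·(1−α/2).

Percentile endpoints at ranks 2 and 18: θ*₍2₎ = 36.7, θ*₍18₎ = 41.8.
Basic interval reflects these around m̂:
  lower = 2 × 40.4 − 41.8 = 39.0
  upper = 2 × 40.4 − 36.7 = 44.1

(39.0, 44.1)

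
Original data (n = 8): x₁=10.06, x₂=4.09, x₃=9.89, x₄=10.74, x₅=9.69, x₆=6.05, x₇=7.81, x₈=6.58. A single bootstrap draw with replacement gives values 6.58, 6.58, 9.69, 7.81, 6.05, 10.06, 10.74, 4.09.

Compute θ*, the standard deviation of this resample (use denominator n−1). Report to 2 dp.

Mean = 7.7000; sum of squared deviations = 37.0468
s² = 37.0468 / 7 = 5.2924
s = √5.2924 = 2.30

θ* = 2.30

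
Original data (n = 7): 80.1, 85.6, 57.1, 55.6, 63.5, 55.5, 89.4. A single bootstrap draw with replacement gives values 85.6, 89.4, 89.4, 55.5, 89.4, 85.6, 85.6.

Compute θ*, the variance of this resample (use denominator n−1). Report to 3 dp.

θ* = 149.896

Mean = 82.9286; sum of squared deviations = 899.3743
s² = 899.3743 / 6 = 149.8957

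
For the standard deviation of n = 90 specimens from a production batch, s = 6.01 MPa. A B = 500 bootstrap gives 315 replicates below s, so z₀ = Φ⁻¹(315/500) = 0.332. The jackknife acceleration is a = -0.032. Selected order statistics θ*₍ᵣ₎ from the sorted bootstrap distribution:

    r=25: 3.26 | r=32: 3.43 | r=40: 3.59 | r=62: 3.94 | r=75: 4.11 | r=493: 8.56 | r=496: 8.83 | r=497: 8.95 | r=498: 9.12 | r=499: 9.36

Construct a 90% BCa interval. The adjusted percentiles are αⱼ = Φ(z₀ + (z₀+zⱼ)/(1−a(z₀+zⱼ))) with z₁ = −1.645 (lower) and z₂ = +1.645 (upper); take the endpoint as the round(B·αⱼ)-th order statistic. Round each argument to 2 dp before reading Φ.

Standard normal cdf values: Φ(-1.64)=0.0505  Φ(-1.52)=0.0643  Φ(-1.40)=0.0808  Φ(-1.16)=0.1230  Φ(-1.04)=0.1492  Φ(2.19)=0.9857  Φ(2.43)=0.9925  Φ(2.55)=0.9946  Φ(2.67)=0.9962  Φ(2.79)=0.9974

Lower: z₀ + z₁ = 0.332 + (-1.645) = -1.313; 1 − a(z₀+z₁) = 1 − (-0.032)(-1.313) = 0.9580; argument = 0.332 + (-1.313)/0.9580 = -1.0386 → -1.04.
α₁ = Φ(-1.04) = 0.1492; rank = round(500 × 0.1492) = 75; θ*₍75₎ = 4.11.
Upper: z₀ + z₂ = 1.977; 1 − a(z₀+z₂) = 1.0633; argument = 2.1914 → 2.19; α₂ = 0.9857; rank = 493; θ*₍493₎ = 8.56.

(4.11, 8.56)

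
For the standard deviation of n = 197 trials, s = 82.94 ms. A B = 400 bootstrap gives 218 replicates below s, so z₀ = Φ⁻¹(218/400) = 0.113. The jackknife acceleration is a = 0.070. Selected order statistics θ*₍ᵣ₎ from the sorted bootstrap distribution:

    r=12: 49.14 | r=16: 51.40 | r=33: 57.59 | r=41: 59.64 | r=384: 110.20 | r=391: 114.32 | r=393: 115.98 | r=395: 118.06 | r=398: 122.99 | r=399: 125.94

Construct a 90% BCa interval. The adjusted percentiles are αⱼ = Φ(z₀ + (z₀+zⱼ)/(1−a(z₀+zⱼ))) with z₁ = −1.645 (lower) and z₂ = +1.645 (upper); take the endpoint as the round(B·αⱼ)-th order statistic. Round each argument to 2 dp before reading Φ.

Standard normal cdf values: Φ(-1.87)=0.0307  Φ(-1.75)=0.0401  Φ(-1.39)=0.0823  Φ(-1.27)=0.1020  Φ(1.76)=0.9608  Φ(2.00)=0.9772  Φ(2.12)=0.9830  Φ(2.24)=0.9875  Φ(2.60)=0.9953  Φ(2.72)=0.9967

(59.64, 115.98)

Lower: z₀ + z₁ = 0.113 + (-1.645) = -1.532; 1 − a(z₀+z₁) = 1 − (0.070)(-1.532) = 1.1072; argument = 0.113 + (-1.532)/1.1072 = -1.2706 → -1.27.
α₁ = Φ(-1.27) = 0.1020; rank = round(400 × 0.1020) = 41; θ*₍41₎ = 59.64.
Upper: z₀ + z₂ = 1.758; 1 − a(z₀+z₂) = 0.8769; argument = 2.1177 → 2.12; α₂ = 0.9830; rank = 393; θ*₍393₎ = 115.98.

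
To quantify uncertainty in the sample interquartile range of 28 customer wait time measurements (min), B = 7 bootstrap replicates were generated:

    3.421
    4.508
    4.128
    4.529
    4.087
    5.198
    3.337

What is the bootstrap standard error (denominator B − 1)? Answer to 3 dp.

SE* = 0.654

Bootstrap SE is the standard deviation of the 7 replicate interquartile ranges.
Mean of replicates: (3.421 + 4.508 + 4.128 + 4.529 + 4.087 + 5.198 + 3.337) / 7 = 29.2080 / 7 = 4.1726
Sum of squared deviations: (−0.7516)² + (+0.3354)² + (−0.0446)² + (+0.3564)² + (−0.0856)² + (+1.0254)² + (−0.8356)² = 2.5634
Variance = 2.5634 / 6 = 0.4272
SE* = √0.4272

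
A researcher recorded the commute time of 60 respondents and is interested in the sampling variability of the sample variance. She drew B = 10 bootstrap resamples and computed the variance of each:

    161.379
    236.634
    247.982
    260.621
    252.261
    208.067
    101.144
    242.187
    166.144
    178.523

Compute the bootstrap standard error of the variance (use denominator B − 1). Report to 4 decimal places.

SE* = 52.1376

Bootstrap SE is the standard deviation of the 10 replicate variances.
Mean of replicates: (161.379 + 236.634 + 247.982 + 260.621 + 252.261 + 208.067 + 101.144 + 242.187 + 166.144 + 178.523) / 10 = 2054.94200 / 10 = 205.49420
Sum of squared deviations: (−44.11520)² + (+31.13980)² + (+42.48780)² + (+55.12680)² + (+46.76680)² + (+2.57280)² + (−104.35020)² + (+36.69280)² + (−39.35020)² + (−26.97120)² = 24464.97781
Variance = 24464.97781 / 9 = 2718.33087
SE* = √2718.33087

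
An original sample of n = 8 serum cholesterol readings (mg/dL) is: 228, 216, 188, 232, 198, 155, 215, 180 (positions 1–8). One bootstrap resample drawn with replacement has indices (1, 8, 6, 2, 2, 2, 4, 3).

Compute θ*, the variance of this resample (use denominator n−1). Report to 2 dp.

θ* = 717.84

Resample values: 228, 180, 155, 216, 216, 216, 232, 188.
Mean = 203.8750; sum of squared deviations = 5024.8750
s² = 5024.8750 / 7 = 717.8393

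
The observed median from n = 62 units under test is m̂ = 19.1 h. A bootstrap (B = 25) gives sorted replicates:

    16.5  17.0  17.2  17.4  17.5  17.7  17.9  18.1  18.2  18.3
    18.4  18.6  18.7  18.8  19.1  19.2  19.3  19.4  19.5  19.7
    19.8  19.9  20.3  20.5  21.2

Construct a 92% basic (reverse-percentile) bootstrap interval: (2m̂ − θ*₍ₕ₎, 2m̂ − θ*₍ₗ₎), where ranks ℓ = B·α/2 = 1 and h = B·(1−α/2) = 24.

(17.7, 21.7)

Percentile endpoints at ranks 1 and 24: θ*₍1₎ = 16.5, θ*₍24₎ = 20.5.
Basic interval reflects these around m̂:
  lower = 2 × 19.1 − 20.5 = 17.7
  upper = 2 × 19.1 − 16.5 = 21.7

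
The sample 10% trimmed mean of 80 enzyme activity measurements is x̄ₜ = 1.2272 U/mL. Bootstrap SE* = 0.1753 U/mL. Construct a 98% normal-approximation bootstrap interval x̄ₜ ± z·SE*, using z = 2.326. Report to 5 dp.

Margin = 2.326 × 0.1753 = 0.407748
Interval: 1.2272 ± 0.407748

(0.81945, 1.63495)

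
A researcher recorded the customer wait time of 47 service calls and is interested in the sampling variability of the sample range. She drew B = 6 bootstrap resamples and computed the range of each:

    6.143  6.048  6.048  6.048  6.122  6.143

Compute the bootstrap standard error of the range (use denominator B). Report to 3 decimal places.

Bootstrap SE is the standard deviation of the 6 replicate ranges.
Mean of replicates: (6.143 + 6.048 + 6.048 + 6.048 + 6.122 + 6.143) / 6 = 36.5520 / 6 = 6.0920
Sum of squared deviations: (+0.0510)² + (−0.0440)² + (−0.0440)² + (−0.0440)² + (+0.0300)² + (+0.0510)² = 0.0119
Variance = 0.0119 / 6 = 0.0020
SE* = √0.0020

SE* = 0.045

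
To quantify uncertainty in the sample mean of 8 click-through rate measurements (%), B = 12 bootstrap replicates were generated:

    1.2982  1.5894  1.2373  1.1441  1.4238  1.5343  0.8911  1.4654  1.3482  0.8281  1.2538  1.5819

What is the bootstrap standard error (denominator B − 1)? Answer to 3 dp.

SE* = 0.249

Bootstrap SE is the standard deviation of the 12 replicate means.
Mean of replicates: (1.2982 + 1.5894 + 1.2373 + 1.1441 + 1.4238 + 1.5343 + 0.8911 + 1.4654 + 1.3482 + 0.8281 + 1.2538 + 1.5819) / 12 = 15.59560 / 12 = 1.29963
Sum of squared deviations: (−0.00143)² + (+0.28977)² + (−0.06233)² + (−0.15553)² + (+0.12417)² + (+0.23467)² + (−0.40853)² + (+0.16577)² + (+0.04857)² + (−0.47153)² + (−0.04583)² + (+0.28227)² = 0.68338
Variance = 0.68338 / 11 = 0.06213
SE* = √0.06213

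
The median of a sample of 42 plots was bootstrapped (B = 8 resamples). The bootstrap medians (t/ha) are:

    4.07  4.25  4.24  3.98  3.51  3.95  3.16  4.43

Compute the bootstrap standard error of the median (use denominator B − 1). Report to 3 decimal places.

Bootstrap SE is the standard deviation of the 8 replicate medians.
Mean of replicates: (4.07 + 4.25 + 4.24 + 3.98 + 3.51 + 3.95 + 3.16 + 4.43) / 8 = 31.5900 / 8 = 3.9487
Sum of squared deviations: (+0.1213)² + (+0.3013)² + (+0.2913)² + (+0.0312)² + (−0.4388)² + (+0.0013)² + (−0.7887)² + (+0.4812)² = 1.2375
Variance = 1.2375 / 7 = 0.1768
SE* = √0.1768

SE* = 0.420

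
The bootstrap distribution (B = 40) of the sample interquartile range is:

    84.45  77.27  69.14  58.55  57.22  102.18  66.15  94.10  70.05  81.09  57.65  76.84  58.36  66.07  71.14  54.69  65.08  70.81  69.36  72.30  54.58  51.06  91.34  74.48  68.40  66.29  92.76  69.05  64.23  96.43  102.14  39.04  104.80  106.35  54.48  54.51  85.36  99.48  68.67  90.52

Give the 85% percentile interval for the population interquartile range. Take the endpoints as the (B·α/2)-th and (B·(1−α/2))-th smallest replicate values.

(54.48, 102.14)

Sorted replicates: 39.04, 51.06, 54.48, 54.51, 54.58, 54.69, 57.22, 57.65, 58.36, 58.55, 64.23, 65.08, 66.07, 66.15, 66.29, 68.40, 68.67, 69.05, 69.14, 69.36, 70.05, 70.81, 71.14, 72.30, 74.48, 76.84, 77.27, 81.09, 84.45, 85.36, 90.52, 91.34, 92.76, 94.10, 96.43, 99.48, 102.14, 102.18, 104.80, 106.35
α = 0.15; lower rank = 40 × 0.075 = 3; upper rank = 40 × 0.925 = 37.
The 3rd smallest replicate is 54.48; the 37th is 102.14.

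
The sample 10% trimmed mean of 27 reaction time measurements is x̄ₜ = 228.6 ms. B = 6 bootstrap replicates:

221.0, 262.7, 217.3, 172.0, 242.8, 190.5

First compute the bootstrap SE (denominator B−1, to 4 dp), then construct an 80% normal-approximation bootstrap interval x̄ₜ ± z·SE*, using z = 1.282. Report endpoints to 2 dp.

(186.10, 271.10)

Mean of replicates = 217.7167; sum of squared deviations = 5494.3883; SE* = √(5494.3883/5) = 33.1493
Margin = 1.282 × 33.1493 = 42.497
Interval: 228.6 ± 42.497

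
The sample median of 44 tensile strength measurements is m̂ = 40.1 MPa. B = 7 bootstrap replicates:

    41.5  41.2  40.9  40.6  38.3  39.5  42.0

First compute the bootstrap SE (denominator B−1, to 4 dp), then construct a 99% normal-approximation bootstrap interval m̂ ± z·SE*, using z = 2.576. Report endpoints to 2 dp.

(36.82, 43.38)

Mean of replicates = 40.5714; sum of squared deviations = 9.7143; SE* = √(9.7143/6) = 1.2724
Margin = 2.576 × 1.2724 = 3.278
Interval: 40.1 ± 3.278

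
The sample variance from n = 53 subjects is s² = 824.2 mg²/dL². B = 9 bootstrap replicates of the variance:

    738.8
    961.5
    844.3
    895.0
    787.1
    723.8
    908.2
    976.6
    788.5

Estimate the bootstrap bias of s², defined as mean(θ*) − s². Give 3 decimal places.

bias = +22.889

mean(θ*) = (738.8 + 961.5 + 844.3 + 895.0 + 787.1 + 723.8 + 908.2 + 976.6 + 788.5) / 9 = 847.0889
bias = 847.0889 − 824.2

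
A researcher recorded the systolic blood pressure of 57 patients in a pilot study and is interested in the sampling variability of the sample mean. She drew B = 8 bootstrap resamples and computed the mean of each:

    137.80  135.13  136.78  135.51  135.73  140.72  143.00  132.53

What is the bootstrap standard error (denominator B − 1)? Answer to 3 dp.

Bootstrap SE is the standard deviation of the 8 replicate means.
Mean of replicates: (137.80 + 135.13 + 136.78 + 135.51 + 135.73 + 140.72 + 143.00 + 132.53) / 8 = 1097.2000 / 8 = 137.1500
Sum of squared deviations: (+0.6500)² + (−2.0200)² + (−0.3700)² + (−1.6400)² + (−1.4200)² + (+3.5700)² + (+5.8500)² + (−4.6200)² = 77.6576
Variance = 77.6576 / 7 = 11.0939
SE* = √11.0939

SE* = 3.331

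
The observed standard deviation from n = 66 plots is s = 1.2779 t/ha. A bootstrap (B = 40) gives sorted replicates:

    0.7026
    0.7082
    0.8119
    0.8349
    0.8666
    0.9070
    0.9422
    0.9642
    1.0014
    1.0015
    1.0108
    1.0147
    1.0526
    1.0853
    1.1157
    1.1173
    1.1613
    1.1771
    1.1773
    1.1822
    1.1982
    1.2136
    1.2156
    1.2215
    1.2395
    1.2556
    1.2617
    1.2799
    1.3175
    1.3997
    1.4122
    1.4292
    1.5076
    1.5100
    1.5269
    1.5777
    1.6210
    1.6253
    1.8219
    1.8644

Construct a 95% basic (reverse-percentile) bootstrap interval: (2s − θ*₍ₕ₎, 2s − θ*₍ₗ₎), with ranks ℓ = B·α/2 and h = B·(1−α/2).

(0.7339, 1.8532)

Percentile endpoints at ranks 1 and 39: θ*₍1₎ = 0.7026, θ*₍39₎ = 1.8219.
Basic interval reflects these around s:
  lower = 2 × 1.2779 − 1.8219 = 0.7339
  upper = 2 × 1.2779 − 0.7026 = 1.8532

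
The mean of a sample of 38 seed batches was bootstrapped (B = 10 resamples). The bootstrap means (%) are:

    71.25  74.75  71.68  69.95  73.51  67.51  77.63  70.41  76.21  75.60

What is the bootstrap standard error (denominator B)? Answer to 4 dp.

SE* = 3.0423

Bootstrap SE is the standard deviation of the 10 replicate means.
Mean of replicates: (71.25 + 74.75 + 71.68 + 69.95 + 73.51 + 67.51 + 77.63 + 70.41 + 76.21 + 75.60) / 10 = 728.50000 / 10 = 72.85000
Sum of squared deviations: (−1.60000)² + (+1.90000)² + (−1.17000)² + (−2.90000)² + (+0.66000)² + (−5.34000)² + (+4.78000)² + (−2.44000)² + (+3.36000)² + (+2.75000)² = 92.55420
Variance = 92.55420 / 10 = 9.25542
SE* = √9.25542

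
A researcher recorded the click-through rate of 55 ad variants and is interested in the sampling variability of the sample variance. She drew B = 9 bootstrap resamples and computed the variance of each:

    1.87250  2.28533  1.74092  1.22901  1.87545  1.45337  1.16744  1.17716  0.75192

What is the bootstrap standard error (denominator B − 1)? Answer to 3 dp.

SE* = 0.475

Bootstrap SE is the standard deviation of the 9 replicate variances.
Mean of replicates: (1.87250 + 2.28533 + 1.74092 + 1.22901 + 1.87545 + 1.45337 + 1.16744 + 1.17716 + 0.75192) / 9 = 13.553100 / 9 = 1.505900
Sum of squared deviations: (+0.366600)² + (+0.779430)² + (+0.235020)² + (−0.276890)² + (+0.369550)² + (−0.052530)² + (−0.338460)² + (−0.328740)² + (−0.753980)² = 1.804247
Variance = 1.804247 / 8 = 0.225531
SE* = √0.225531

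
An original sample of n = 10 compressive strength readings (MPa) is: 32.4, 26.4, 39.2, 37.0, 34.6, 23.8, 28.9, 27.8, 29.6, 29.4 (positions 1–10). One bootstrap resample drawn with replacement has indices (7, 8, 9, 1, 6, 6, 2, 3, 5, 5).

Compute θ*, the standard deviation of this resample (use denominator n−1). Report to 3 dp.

Resample values: 28.9, 27.8, 29.6, 32.4, 23.8, 23.8, 26.4, 39.2, 34.6, 34.6.
Mean = 30.1100; sum of squared deviations = 228.6490
s² = 228.6490 / 9 = 25.4054
s = √25.4054 = 5.040

θ* = 5.040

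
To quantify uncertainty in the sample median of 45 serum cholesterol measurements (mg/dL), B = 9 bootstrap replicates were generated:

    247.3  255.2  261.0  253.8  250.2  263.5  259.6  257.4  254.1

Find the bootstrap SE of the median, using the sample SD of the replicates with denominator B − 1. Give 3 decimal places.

SE* = 5.174

Bootstrap SE is the standard deviation of the 9 replicate medians.
Mean of replicates: (247.3 + 255.2 + 261.0 + 253.8 + 250.2 + 263.5 + 259.6 + 257.4 + 254.1) / 9 = 2302.1000 / 9 = 255.7889
Sum of squared deviations: (−8.4889)² + (−0.5889)² + (+5.2111)² + (−1.9889)² + (−5.5889)² + (+7.7111)² + (+3.8111)² + (+1.6111)² + (−1.6889)² = 214.1889
Variance = 214.1889 / 8 = 26.7736
SE* = √26.7736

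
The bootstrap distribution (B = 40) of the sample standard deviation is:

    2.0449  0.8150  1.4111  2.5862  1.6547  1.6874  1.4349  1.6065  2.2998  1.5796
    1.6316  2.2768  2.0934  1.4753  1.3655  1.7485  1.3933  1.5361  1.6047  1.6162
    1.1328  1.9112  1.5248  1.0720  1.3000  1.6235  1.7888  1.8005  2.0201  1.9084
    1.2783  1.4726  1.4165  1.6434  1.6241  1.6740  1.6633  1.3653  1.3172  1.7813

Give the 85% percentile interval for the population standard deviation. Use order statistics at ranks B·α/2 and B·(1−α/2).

Sorted replicates: 0.8150, 1.0720, 1.1328, 1.2783, 1.3000, 1.3172, 1.3653, 1.3655, 1.3933, 1.4111, 1.4165, 1.4349, 1.4726, 1.4753, 1.5248, 1.5361, 1.5796, 1.6047, 1.6065, 1.6162, 1.6235, 1.6241, 1.6316, 1.6434, 1.6547, 1.6633, 1.6740, 1.6874, 1.7485, 1.7813, 1.7888, 1.8005, 1.9084, 1.9112, 2.0201, 2.0449, 2.0934, 2.2768, 2.2998, 2.5862
α = 0.15; lower rank = 40 × 0.075 = 3; upper rank = 40 × 0.925 = 37.
The 3rd smallest replicate is 1.1328; the 37th is 2.0934.

(1.1328, 2.0934)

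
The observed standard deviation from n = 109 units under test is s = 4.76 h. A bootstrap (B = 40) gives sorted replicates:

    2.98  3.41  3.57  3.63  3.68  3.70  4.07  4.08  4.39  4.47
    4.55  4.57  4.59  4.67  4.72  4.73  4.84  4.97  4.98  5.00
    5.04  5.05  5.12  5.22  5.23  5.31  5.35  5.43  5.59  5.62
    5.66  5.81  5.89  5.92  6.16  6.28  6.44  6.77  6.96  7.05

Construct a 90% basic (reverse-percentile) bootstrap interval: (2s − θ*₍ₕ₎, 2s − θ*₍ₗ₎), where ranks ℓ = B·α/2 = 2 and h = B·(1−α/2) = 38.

Percentile endpoints at ranks 2 and 38: θ*₍2₎ = 3.41, θ*₍38₎ = 6.77.
Basic interval reflects these around s:
  lower = 2 × 4.76 − 6.77 = 2.75
  upper = 2 × 4.76 − 3.41 = 6.11

(2.75, 6.11)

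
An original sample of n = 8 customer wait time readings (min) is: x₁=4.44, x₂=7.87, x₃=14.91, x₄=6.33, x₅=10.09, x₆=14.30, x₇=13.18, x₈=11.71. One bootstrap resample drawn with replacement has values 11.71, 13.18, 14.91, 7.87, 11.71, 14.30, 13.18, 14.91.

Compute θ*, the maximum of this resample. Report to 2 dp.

θ* = 14.91

Maximum = 14.91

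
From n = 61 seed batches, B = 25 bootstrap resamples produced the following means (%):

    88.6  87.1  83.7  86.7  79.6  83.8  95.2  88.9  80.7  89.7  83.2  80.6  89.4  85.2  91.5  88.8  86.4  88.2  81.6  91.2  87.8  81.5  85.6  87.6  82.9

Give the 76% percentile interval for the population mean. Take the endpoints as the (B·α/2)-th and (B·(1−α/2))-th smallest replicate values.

(80.7, 89.7)

Sorted replicates: 79.6, 80.6, 80.7, 81.5, 81.6, 82.9, 83.2, 83.7, 83.8, 85.2, 85.6, 86.4, 86.7, 87.1, 87.6, 87.8, 88.2, 88.6, 88.8, 88.9, 89.4, 89.7, 91.2, 91.5, 95.2
α = 0.24; lower rank = 25 × 0.120 = 3; upper rank = 25 × 0.880 = 22.
The 3rd smallest replicate is 80.7; the 22nd is 89.7.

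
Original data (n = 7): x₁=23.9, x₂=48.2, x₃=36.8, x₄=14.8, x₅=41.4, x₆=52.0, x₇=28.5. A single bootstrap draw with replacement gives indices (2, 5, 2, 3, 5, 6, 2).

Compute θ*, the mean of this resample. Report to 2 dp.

Resample values: 48.2, 41.4, 48.2, 36.8, 41.4, 52.0, 48.2.
Mean = (48.2 + 41.4 + 48.2 + 36.8 + 41.4 + 52.0 + 48.2) / 7 = 316.20 / 7 = 45.17

θ* = 45.17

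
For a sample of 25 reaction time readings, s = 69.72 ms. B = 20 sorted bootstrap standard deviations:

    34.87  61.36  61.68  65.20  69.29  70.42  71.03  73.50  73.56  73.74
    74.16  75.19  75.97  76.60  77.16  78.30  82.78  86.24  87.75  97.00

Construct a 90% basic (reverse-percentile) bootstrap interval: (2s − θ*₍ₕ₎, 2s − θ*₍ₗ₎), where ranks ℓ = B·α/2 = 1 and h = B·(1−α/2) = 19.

(51.69, 104.57)

Percentile endpoints at ranks 1 and 19: θ*₍1₎ = 34.87, θ*₍19₎ = 87.75.
Basic interval reflects these around s:
  lower = 2 × 69.72 − 87.75 = 51.69
  upper = 2 × 69.72 − 34.87 = 104.57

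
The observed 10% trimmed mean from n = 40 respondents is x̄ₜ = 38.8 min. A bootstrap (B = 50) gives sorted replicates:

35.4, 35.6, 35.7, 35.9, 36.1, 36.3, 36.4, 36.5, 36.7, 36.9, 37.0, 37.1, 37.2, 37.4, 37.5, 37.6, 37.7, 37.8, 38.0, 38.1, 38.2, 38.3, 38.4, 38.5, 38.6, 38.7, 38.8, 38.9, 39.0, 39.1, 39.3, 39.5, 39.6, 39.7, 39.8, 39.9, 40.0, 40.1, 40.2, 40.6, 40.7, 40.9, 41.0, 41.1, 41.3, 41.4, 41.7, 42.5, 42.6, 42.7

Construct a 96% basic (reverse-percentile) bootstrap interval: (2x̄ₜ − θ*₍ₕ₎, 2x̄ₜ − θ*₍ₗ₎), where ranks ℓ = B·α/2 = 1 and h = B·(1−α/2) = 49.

Percentile endpoints at ranks 1 and 49: θ*₍1₎ = 35.4, θ*₍49₎ = 42.6.
Basic interval reflects these around x̄ₜ:
  lower = 2 × 38.8 − 42.6 = 35.0
  upper = 2 × 38.8 − 35.4 = 42.2

(35.0, 42.2)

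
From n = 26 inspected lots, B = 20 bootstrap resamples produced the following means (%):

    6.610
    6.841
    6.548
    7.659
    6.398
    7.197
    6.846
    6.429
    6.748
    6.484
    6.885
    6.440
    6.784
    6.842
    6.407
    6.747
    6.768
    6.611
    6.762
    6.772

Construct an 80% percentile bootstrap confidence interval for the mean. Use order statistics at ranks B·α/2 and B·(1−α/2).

Sorted replicates: 6.398, 6.407, 6.429, 6.440, 6.484, 6.548, 6.610, 6.611, 6.747, 6.748, 6.762, 6.768, 6.772, 6.784, 6.841, 6.842, 6.846, 6.885, 7.197, 7.659
α = 0.20; lower rank = 20 × 0.100 = 2; upper rank = 20 × 0.900 = 18.
The 2nd smallest replicate is 6.407; the 18th is 6.885.

(6.407, 6.885)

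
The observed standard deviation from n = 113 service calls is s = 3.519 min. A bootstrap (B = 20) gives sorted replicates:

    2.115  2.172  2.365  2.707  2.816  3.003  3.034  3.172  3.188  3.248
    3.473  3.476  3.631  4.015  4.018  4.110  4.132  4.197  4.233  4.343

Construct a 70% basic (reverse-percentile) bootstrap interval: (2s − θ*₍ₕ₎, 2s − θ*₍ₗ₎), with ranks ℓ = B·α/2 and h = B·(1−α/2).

(2.906, 4.673)

Percentile endpoints at ranks 3 and 17: θ*₍3₎ = 2.365, θ*₍17₎ = 4.132.
Basic interval reflects these around s:
  lower = 2 × 3.519 − 4.132 = 2.906
  upper = 2 × 3.519 − 2.365 = 4.673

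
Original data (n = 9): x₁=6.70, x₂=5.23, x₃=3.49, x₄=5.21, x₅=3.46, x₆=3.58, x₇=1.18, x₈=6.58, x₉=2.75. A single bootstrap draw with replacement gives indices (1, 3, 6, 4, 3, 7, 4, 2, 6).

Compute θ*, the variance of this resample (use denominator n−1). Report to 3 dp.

θ* = 2.531

Resample values: 6.70, 3.49, 3.58, 5.21, 3.49, 1.18, 5.21, 5.23, 3.58.
Mean = 4.1856; sum of squared deviations = 20.2466
s² = 20.2466 / 8 = 2.5308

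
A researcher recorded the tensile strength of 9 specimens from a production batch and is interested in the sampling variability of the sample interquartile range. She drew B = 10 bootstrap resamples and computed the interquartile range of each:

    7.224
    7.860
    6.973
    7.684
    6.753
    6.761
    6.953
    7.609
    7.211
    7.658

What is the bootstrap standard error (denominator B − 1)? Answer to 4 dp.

SE* = 0.4090

Bootstrap SE is the standard deviation of the 10 replicate interquartile ranges.
Mean of replicates: (7.224 + 7.860 + 6.973 + 7.684 + 6.753 + 6.761 + 6.953 + 7.609 + 7.211 + 7.658) / 10 = 72.68600 / 10 = 7.26860
Sum of squared deviations: (−0.04460)² + (+0.59140)² + (−0.29560)² + (+0.41540)² + (−0.51560)² + (−0.50760)² + (−0.31560)² + (+0.34040)² + (−0.05760)² + (+0.38940)² = 1.50561
Variance = 1.50561 / 9 = 0.16729
SE* = √0.16729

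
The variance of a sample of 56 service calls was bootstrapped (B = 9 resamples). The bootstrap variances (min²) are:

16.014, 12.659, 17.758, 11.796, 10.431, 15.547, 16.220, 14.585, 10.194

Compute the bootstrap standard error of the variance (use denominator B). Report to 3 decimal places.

SE* = 2.574

Bootstrap SE is the standard deviation of the 9 replicate variances.
Mean of replicates: (16.014 + 12.659 + 17.758 + 11.796 + 10.431 + 15.547 + 16.220 + 14.585 + 10.194) / 9 = 125.2040 / 9 = 13.9116
Sum of squared deviations: (+2.1024)² + (−1.2526)² + (+3.8464)² + (−2.1156)² + (−3.4806)² + (+1.6354)² + (+2.3084)² + (+0.6734)² + (−3.7176)² = 59.6515
Variance = 59.6515 / 9 = 6.6279
SE* = √6.6279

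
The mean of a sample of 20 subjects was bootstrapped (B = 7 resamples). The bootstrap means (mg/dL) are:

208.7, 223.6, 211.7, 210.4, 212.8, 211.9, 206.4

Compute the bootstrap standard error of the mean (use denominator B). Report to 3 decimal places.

SE* = 5.068

Bootstrap SE is the standard deviation of the 7 replicate means.
Mean of replicates: (208.7 + 223.6 + 211.7 + 210.4 + 212.8 + 211.9 + 206.4) / 7 = 1485.5000 / 7 = 212.2143
Sum of squared deviations: (−3.5143)² + (+11.3857)² + (−0.5143)² + (−1.8143)² + (+0.5857)² + (−0.3143)² + (−5.8143)² = 179.7886
Variance = 179.7886 / 7 = 25.6841
SE* = √25.6841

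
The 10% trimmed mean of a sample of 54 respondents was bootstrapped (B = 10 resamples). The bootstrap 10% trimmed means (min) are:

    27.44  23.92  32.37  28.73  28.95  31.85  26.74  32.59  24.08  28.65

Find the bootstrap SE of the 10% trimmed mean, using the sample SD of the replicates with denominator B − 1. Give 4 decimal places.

Bootstrap SE is the standard deviation of the 10 replicate 10% trimmed means.
Mean of replicates: (27.44 + 23.92 + 32.37 + 28.73 + 28.95 + 31.85 + 26.74 + 32.59 + 24.08 + 28.65) / 10 = 285.32000 / 10 = 28.53200
Sum of squared deviations: (−1.09200)² + (−4.61200)² + (+3.83800)² + (+0.19800)² + (+0.41800)² + (+3.31800)² + (−1.79200)² + (+4.05800)² + (−4.45200)² + (+0.11800)² = 87.92916
Variance = 87.92916 / 9 = 9.76991
SE* = √9.76991

SE* = 3.1257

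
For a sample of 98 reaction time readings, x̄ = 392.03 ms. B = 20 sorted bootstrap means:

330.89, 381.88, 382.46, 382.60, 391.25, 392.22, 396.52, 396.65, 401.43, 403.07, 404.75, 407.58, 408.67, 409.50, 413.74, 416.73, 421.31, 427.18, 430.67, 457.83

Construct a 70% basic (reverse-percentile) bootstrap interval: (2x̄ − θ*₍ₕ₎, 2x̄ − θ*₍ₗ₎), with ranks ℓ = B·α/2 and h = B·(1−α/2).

Percentile endpoints at ranks 3 and 17: θ*₍3₎ = 382.46, θ*₍17₎ = 421.31.
Basic interval reflects these around x̄:
  lower = 2 × 392.03 − 421.31 = 362.75
  upper = 2 × 392.03 − 382.46 = 401.60

(362.75, 401.60)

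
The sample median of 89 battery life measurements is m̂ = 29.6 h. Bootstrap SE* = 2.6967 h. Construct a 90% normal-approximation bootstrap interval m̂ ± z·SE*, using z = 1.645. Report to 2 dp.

(25.16, 34.04)

Margin = 1.645 × 2.6967 = 4.436
Interval: 29.6 ± 4.436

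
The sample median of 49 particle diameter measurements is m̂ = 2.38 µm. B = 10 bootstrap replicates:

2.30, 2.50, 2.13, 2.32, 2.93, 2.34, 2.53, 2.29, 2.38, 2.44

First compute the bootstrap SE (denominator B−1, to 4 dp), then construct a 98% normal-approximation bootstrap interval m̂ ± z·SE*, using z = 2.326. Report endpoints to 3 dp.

Mean of replicates = 2.4160; sum of squared deviations = 0.4122; SE* = √(0.4122/9) = 0.2140
Margin = 2.326 × 0.2140 = 0.4978
Interval: 2.38 ± 0.4978

(1.882, 2.878)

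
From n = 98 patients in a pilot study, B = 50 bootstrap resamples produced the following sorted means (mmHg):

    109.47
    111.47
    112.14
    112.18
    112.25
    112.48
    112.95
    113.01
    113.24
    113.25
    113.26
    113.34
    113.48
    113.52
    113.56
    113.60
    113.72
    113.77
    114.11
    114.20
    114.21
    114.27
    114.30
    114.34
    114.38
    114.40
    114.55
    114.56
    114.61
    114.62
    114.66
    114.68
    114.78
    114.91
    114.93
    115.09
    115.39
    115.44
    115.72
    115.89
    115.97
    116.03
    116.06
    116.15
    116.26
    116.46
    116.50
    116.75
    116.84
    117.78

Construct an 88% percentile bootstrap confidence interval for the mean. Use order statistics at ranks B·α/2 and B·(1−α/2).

(112.14, 116.50)

α = 0.12; lower rank = 50 × 0.060 = 3; upper rank = 50 × 0.940 = 47.
The 3rd smallest replicate is 112.14; the 47th is 116.50.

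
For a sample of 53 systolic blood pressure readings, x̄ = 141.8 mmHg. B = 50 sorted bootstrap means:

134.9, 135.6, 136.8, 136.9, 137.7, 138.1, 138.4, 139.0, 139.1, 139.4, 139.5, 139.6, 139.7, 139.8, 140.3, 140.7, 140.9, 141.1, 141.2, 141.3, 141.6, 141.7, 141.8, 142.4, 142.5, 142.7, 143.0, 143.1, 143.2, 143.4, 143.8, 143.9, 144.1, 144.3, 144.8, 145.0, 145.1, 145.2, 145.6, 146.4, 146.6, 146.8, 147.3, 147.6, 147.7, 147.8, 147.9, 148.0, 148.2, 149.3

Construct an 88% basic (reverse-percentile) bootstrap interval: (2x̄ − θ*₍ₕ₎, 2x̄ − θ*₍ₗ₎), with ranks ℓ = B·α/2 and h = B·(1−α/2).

(135.7, 146.8)

Percentile endpoints at ranks 3 and 47: θ*₍3₎ = 136.8, θ*₍47₎ = 147.9.
Basic interval reflects these around x̄:
  lower = 2 × 141.8 − 147.9 = 135.7
  upper = 2 × 141.8 − 136.8 = 146.8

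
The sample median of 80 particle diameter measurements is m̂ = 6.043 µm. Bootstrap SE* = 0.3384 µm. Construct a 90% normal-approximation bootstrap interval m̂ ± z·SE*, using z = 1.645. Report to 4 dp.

(5.4863, 6.5997)

Margin = 1.645 × 0.3384 = 0.55667
Interval: 6.043 ± 0.55667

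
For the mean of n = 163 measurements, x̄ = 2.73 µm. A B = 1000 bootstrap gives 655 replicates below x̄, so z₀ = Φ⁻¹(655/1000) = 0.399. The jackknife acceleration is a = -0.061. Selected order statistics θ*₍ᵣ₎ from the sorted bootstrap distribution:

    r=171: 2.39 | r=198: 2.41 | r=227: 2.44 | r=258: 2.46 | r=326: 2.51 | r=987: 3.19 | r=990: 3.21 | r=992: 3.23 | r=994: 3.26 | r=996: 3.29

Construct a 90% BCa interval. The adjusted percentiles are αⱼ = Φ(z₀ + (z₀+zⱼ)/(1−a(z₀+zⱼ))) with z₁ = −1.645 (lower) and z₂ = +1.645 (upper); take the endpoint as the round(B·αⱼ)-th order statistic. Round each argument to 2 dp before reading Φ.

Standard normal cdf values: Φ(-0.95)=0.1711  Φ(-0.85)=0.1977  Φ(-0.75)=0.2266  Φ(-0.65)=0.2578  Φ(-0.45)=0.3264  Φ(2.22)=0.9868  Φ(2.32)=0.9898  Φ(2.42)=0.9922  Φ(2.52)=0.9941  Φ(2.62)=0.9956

(2.39, 3.19)

Lower: z₀ + z₁ = 0.399 + (-1.645) = -1.246; 1 − a(z₀+z₁) = 1 − (-0.061)(-1.246) = 0.9240; argument = 0.399 + (-1.246)/0.9240 = -0.9495 → -0.95.
α₁ = Φ(-0.95) = 0.1711; rank = round(1000 × 0.1711) = 171; θ*₍171₎ = 2.39.
Upper: z₀ + z₂ = 2.044; 1 − a(z₀+z₂) = 1.1247; argument = 2.2164 → 2.22; α₂ = 0.9868; rank = 987; θ*₍987₎ = 3.19.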